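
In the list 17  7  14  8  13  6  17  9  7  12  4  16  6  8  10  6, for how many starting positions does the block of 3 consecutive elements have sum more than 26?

10

[17, 7, 14] → sum 38  > 26 ✓
[7, 14, 8] → sum 29  > 26 ✓
[14, 8, 13] → sum 35  > 26 ✓
[8, 13, 6] → sum 27  > 26 ✓
[13, 6, 17] → sum 36  > 26 ✓
[6, 17, 9] → sum 32  > 26 ✓
[17, 9, 7] → sum 33  > 26 ✓
[9, 7, 12] → sum 28  > 26 ✓
[7, 12, 4] → sum 23
[12, 4, 16] → sum 32  > 26 ✓
[4, 16, 6] → sum 26
[16, 6, 8] → sum 30  > 26 ✓
[6, 8, 10] → sum 24
[8, 10, 6] → sum 24
10 windows satisfy the condition.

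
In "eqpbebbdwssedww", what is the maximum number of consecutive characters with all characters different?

add e: [e] len 1
add q: [e, q] len 2
add p: [e, q, p] len 3
add b: [e, q, p, b] len 4
add e (repeat e, move left end past it): [q, p, b, e] len 4
add b (repeat b, move left end past it): [e, b] len 2
add b (repeat b, move left end past it): [b] len 1
add d: [b, d] len 2
add w: [b, d, w] len 3
add s: [b, d, w, s] len 4
add s (repeat s, move left end past it): [s] len 1
add e: [s, e] len 2
add d: [s, e, d] len 3
add w: [s, e, d, w] len 4
add w (repeat w, move left end past it): [w] len 1
Longest all-distinct length: 4.

4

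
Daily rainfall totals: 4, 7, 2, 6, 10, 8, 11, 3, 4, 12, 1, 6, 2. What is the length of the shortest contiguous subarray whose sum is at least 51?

add 4: running sum 4 < 51
add 7: running sum 11 < 51
add 2: running sum 13 < 51
add 6: running sum 19 < 51
add 10: running sum 29 < 51
add 8: running sum 37 < 51
add 11: running sum 48 < 51
end 7: [4, 7, 2, 6, 10, 8, 11, 3] sum 51, len 8
end 8: [7, 2, 6, 10, 8, 11, 3, 4] sum 51, len 8
end 9: [6, 10, 8, 11, 3, 4, 12] sum 54, len 7
end 10: [6, 10, 8, 11, 3, 4, 12, 1] sum 55, len 8
end 11: [10, 8, 11, 3, 4, 12, 1, 6] sum 55, len 8
end 12: [10, 8, 11, 3, 4, 12, 1, 6, 2] sum 57, len 9
Shortest qualifying length: 7.

7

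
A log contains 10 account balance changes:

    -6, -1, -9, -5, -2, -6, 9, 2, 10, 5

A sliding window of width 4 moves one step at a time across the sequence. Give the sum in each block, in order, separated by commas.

(-6, -1, -9, -5) → sum -21
(-1, -9, -5, -2) → sum -17
(-9, -5, -2, -6) → sum -22
(-5, -2, -6, 9) → sum -4
(-2, -6, 9, 2) → sum 3
(-6, 9, 2, 10) → sum 15
(9, 2, 10, 5) → sum 26

-21, -17, -22, -4, 3, 15, 26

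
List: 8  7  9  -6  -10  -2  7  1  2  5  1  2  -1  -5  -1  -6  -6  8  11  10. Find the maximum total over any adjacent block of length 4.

Each size-4 window and its sum:
8 7 9 -6 → sum 18
7 9 -6 -10 → sum 0
9 -6 -10 -2 → sum -9
-6 -10 -2 7 → sum -11
-10 -2 7 1 → sum -4
-2 7 1 2 → sum 8
7 1 2 5 → sum 15
1 2 5 1 → sum 9
2 5 1 2 → sum 10
5 1 2 -1 → sum 7
1 2 -1 -5 → sum -3
2 -1 -5 -1 → sum -5
-1 -5 -1 -6 → sum -13
-5 -1 -6 -6 → sum -18
-1 -6 -6 8 → sum -5
-6 -6 8 11 → sum 7
-6 8 11 10 → sum 23
Maximum of these is 23.

23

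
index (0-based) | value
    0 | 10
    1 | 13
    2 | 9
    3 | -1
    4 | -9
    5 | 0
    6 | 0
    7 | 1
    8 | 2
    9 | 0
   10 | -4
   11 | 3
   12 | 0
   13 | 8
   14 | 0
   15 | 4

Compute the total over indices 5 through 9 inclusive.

Elements at indices 5..9: 0, 0, 1, 2, 0
sum(0, 0, 1, 2, 0) = 3

3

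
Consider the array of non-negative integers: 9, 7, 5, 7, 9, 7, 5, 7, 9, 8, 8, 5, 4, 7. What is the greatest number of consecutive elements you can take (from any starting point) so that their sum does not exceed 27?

4

[9] sum 9 len 1
[9, 7] sum 16 len 2
[9, 7, 5] sum 21 len 3
[7, 5, 7] sum 19 len 3
[5, 7, 9] sum 21 len 3
[7, 9, 7] sum 23 len 3
[9, 7, 5] sum 21 len 3
[7, 5, 7] sum 19 len 3
[5, 7, 9] sum 21 len 3
[7, 9, 8] sum 24 len 3
[9, 8, 8] sum 25 len 3
[8, 8, 5] sum 21 len 3
[8, 8, 5, 4] sum 25 len 4
[8, 5, 4, 7] sum 24 len 4
Longest length seen: 4.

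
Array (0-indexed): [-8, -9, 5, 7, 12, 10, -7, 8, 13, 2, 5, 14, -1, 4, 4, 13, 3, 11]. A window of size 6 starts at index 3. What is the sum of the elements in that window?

Elements at indices 3..8: 7, 12, 10, -7, 8, 13
sum(7, 12, 10, -7, 8, 13) = 43

43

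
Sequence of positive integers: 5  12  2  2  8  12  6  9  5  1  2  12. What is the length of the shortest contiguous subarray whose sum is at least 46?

Extend right; whenever the sum reaches 46, record the length and shrink from the left:
add 5: running sum 5 < 46
add 12: running sum 17 < 46
add 2: running sum 19 < 46
add 2: running sum 21 < 46
add 8: running sum 29 < 46
add 12: running sum 41 < 46
add 6: shortest ending here [5, 12, 2, 2, 8, 12, 6] sum 47, len 7
add 9: shortest ending here [12, 2, 2, 8, 12, 6, 9] sum 51, len 7
add 5: shortest ending here [12, 2, 2, 8, 12, 6, 9, 5] sum 56, len 8
add 1: shortest ending here [12, 2, 2, 8, 12, 6, 9, 5, 1] sum 57, len 9
add 2: shortest ending here [2, 2, 8, 12, 6, 9, 5, 1, 2] sum 47, len 9
add 12: shortest ending here [12, 6, 9, 5, 1, 2, 12] sum 47, len 7
Shortest qualifying length: 7.

7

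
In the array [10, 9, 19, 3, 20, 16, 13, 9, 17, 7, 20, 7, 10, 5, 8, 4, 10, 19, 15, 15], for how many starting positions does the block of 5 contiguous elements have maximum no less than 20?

10

10 9 19 3 20 → max 20  ≥ 20 ✓
9 19 3 20 16 → max 20  ≥ 20 ✓
19 3 20 16 13 → max 20  ≥ 20 ✓
3 20 16 13 9 → max 20  ≥ 20 ✓
20 16 13 9 17 → max 20  ≥ 20 ✓
16 13 9 17 7 → max 17
13 9 17 7 20 → max 20  ≥ 20 ✓
9 17 7 20 7 → max 20  ≥ 20 ✓
17 7 20 7 10 → max 20  ≥ 20 ✓
7 20 7 10 5 → max 20  ≥ 20 ✓
20 7 10 5 8 → max 20  ≥ 20 ✓
7 10 5 8 4 → max 10
10 5 8 4 10 → max 10
5 8 4 10 19 → max 19
8 4 10 19 15 → max 19
4 10 19 15 15 → max 19
10 windows satisfy the condition.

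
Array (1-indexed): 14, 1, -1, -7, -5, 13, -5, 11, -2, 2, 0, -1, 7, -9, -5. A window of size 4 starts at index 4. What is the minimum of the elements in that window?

Elements at indices 4..7: -7, -5, 13, -5
min(-7, -5, 13, -5) = -7

-7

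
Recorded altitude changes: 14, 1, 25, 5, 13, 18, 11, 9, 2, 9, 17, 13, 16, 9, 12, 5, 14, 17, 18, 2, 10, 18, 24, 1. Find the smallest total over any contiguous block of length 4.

14 1 25 5 → sum 45
1 25 5 13 → sum 44
25 5 13 18 → sum 61
5 13 18 11 → sum 47
13 18 11 9 → sum 51
18 11 9 2 → sum 40
11 9 2 9 → sum 31
9 2 9 17 → sum 37
2 9 17 13 → sum 41
9 17 13 16 → sum 55
17 13 16 9 → sum 55
13 16 9 12 → sum 50
16 9 12 5 → sum 42
9 12 5 14 → sum 40
12 5 14 17 → sum 48
5 14 17 18 → sum 54
14 17 18 2 → sum 51
17 18 2 10 → sum 47
18 2 10 18 → sum 48
2 10 18 24 → sum 54
10 18 24 1 → sum 53
Smallest of these is 31.

31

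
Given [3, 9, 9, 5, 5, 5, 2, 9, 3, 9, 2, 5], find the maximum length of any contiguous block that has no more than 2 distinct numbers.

[3] 1 distinct, len 1
[3, 9] 2 distinct, len 2
[3, 9, 9] 2 distinct, len 3
[9, 9, 5] 2 distinct, len 3
[9, 9, 5, 5] 2 distinct, len 4
[9, 9, 5, 5, 5] 2 distinct, len 5
[5, 5, 5, 2] 2 distinct, len 4
[2, 9] 2 distinct, len 2
[9, 3] 2 distinct, len 2
[9, 3, 9] 2 distinct, len 3
[9, 2] 2 distinct, len 2
[2, 5] 2 distinct, len 2
Longest length with ≤2 distinct: 5.

5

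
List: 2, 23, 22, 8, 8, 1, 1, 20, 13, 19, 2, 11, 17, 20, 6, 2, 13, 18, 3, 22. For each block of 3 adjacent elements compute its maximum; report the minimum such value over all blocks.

(2, 23, 22) → max 23
(23, 22, 8) → max 23
(22, 8, 8) → max 22
(8, 8, 1) → max 8
(8, 1, 1) → max 8
(1, 1, 20) → max 20
(1, 20, 13) → max 20
(20, 13, 19) → max 20
(13, 19, 2) → max 19
(19, 2, 11) → max 19
(2, 11, 17) → max 17
(11, 17, 20) → max 20
(17, 20, 6) → max 20
(20, 6, 2) → max 20
(6, 2, 13) → max 13
(2, 13, 18) → max 18
(13, 18, 3) → max 18
(18, 3, 22) → max 22
Minimum of these is 8.

8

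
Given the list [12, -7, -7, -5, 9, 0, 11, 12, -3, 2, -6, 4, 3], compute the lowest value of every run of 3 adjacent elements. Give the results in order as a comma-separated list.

-7, -7, -7, -5, 0, 0, -3, -3, -6, -6, -6

Sliding a size-3 window across the 13 values:
(12, -7, -7) → min -7
(-7, -7, -5) → min -7
(-7, -5, 9) → min -7
(-5, 9, 0) → min -5
(9, 0, 11) → min 0
(0, 11, 12) → min 0
(11, 12, -3) → min -3
(12, -3, 2) → min -3
(-3, 2, -6) → min -6
(2, -6, 4) → min -6
(-6, 4, 3) → min -6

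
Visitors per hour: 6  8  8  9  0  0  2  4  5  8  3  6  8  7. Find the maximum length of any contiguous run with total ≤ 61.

Extend to the right; shrink from the left whenever the sum exceeds 61:
[6] sum 6 len 1
[6, 8] sum 14 len 2
[6, 8, 8] sum 22 len 3
[6, 8, 8, 9] sum 31 len 4
[6, 8, 8, 9, 0] sum 31 len 5
[6, 8, 8, 9, 0, 0] sum 31 len 6
[6, 8, 8, 9, 0, 0, 2] sum 33 len 7
[6, 8, 8, 9, 0, 0, 2, 4] sum 37 len 8
[6, 8, 8, 9, 0, 0, 2, 4, 5] sum 42 len 9
[6, 8, 8, 9, 0, 0, 2, 4, 5, 8] sum 50 len 10
[6, 8, 8, 9, 0, 0, 2, 4, 5, 8, 3] sum 53 len 11
[6, 8, 8, 9, 0, 0, 2, 4, 5, 8, 3, 6] sum 59 len 12
[8, 8, 9, 0, 0, 2, 4, 5, 8, 3, 6, 8] sum 61 len 12
[8, 9, 0, 0, 2, 4, 5, 8, 3, 6, 8, 7] sum 60 len 12
Longest length seen: 12.

12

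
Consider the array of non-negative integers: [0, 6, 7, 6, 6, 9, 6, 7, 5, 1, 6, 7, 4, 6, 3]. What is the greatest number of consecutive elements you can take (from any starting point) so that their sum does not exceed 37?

7

add 0: [0] sum 0, len 1
add 6: [0, 6] sum 6, len 2
add 7: [0, 6, 7] sum 13, len 3
add 6: [0, 6, 7, 6] sum 19, len 4
add 6: [0, 6, 7, 6, 6] sum 25, len 5
add 9: [0, 6, 7, 6, 6, 9] sum 34, len 6
add 6: [7, 6, 6, 9, 6] sum 34, len 5
add 7: [6, 6, 9, 6, 7] sum 34, len 5
add 5: [6, 9, 6, 7, 5] sum 33, len 5
add 1: [6, 9, 6, 7, 5, 1] sum 34, len 6
add 6: [9, 6, 7, 5, 1, 6] sum 34, len 6
add 7: [6, 7, 5, 1, 6, 7] sum 32, len 6
add 4: [6, 7, 5, 1, 6, 7, 4] sum 36, len 7
add 6: [7, 5, 1, 6, 7, 4, 6] sum 36, len 7
add 3: [5, 1, 6, 7, 4, 6, 3] sum 32, len 7
Longest length seen: 7.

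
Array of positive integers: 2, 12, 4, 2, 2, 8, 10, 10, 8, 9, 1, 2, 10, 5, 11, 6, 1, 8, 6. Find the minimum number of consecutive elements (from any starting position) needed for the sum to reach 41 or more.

5

add 2: running sum 2 < 41
add 12: running sum 14 < 41
add 4: running sum 18 < 41
add 2: running sum 20 < 41
add 2: running sum 22 < 41
add 8: running sum 30 < 41
add 10: running sum 40 < 41
end 7: [12, 4, 2, 2, 8, 10, 10] sum 48, len 7
end 8: [4, 2, 2, 8, 10, 10, 8] sum 44, len 7
end 9: [8, 10, 10, 8, 9] sum 45, len 5
end 10: [8, 10, 10, 8, 9, 1] sum 46, len 6
end 11: [8, 10, 10, 8, 9, 1, 2] sum 48, len 7
end 12: [10, 10, 8, 9, 1, 2, 10] sum 50, len 7
end 13: [10, 8, 9, 1, 2, 10, 5] sum 45, len 7
end 14: [8, 9, 1, 2, 10, 5, 11] sum 46, len 7
end 15: [9, 1, 2, 10, 5, 11, 6] sum 44, len 7
end 16: [9, 1, 2, 10, 5, 11, 6, 1] sum 45, len 8
end 17: [10, 5, 11, 6, 1, 8] sum 41, len 6
end 18: [10, 5, 11, 6, 1, 8, 6] sum 47, len 7
Shortest qualifying length: 5.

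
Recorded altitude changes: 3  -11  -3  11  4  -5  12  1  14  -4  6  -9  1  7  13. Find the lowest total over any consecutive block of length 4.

[3, -11, -3, 11] → sum 0
[-11, -3, 11, 4] → sum 1
[-3, 11, 4, -5] → sum 7
[11, 4, -5, 12] → sum 22
[4, -5, 12, 1] → sum 12
[-5, 12, 1, 14] → sum 22
[12, 1, 14, -4] → sum 23
[1, 14, -4, 6] → sum 17
[14, -4, 6, -9] → sum 7
[-4, 6, -9, 1] → sum -6
[6, -9, 1, 7] → sum 5
[-9, 1, 7, 13] → sum 12
Lowest of these is -6.

-6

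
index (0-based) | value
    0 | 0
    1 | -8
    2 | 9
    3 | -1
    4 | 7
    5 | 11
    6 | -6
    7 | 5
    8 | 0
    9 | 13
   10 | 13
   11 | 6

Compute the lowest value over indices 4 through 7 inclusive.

-6

Elements at indices 4..7: 7, 11, -6, 5
min(7, 11, -6, 5) = -6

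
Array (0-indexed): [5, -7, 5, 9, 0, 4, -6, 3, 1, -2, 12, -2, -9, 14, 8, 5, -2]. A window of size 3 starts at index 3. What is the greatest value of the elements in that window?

9

Elements at indices 3..5: 9, 0, 4
max(9, 0, 4) = 9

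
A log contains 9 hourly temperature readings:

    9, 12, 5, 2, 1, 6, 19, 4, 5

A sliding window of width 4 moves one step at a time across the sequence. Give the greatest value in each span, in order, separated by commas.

12, 12, 6, 19, 19, 19

(9, 12, 5, 2) → max 12
(12, 5, 2, 1) → max 12
(5, 2, 1, 6) → max 6
(2, 1, 6, 19) → max 19
(1, 6, 19, 4) → max 19
(6, 19, 4, 5) → max 19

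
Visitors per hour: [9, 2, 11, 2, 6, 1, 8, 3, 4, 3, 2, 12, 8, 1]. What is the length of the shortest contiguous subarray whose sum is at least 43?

9

add 9: running sum 9 < 43
add 2: running sum 11 < 43
add 11: running sum 22 < 43
add 2: running sum 24 < 43
add 6: running sum 30 < 43
add 1: running sum 31 < 43
add 8: running sum 39 < 43
add 3: running sum 42 < 43
end 8: [9, 2, 11, 2, 6, 1, 8, 3, 4] sum 46, len 9
end 9: [9, 2, 11, 2, 6, 1, 8, 3, 4, 3] sum 49, len 10
end 10: [9, 2, 11, 2, 6, 1, 8, 3, 4, 3, 2] sum 51, len 11
end 11: [11, 2, 6, 1, 8, 3, 4, 3, 2, 12] sum 52, len 10
end 12: [6, 1, 8, 3, 4, 3, 2, 12, 8] sum 47, len 9
end 13: [6, 1, 8, 3, 4, 3, 2, 12, 8, 1] sum 48, len 10
Shortest qualifying length: 9.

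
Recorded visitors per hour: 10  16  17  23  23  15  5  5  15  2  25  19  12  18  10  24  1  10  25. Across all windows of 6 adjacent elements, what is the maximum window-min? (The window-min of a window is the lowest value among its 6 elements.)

10 16 17 23 23 15 → min 10
16 17 23 23 15 5 → min 5
17 23 23 15 5 5 → min 5
23 23 15 5 5 15 → min 5
23 15 5 5 15 2 → min 2
15 5 5 15 2 25 → min 2
5 5 15 2 25 19 → min 2
5 15 2 25 19 12 → min 2
15 2 25 19 12 18 → min 2
2 25 19 12 18 10 → min 2
25 19 12 18 10 24 → min 10
19 12 18 10 24 1 → min 1
12 18 10 24 1 10 → min 1
18 10 24 1 10 25 → min 1
Maximum of these is 10.

10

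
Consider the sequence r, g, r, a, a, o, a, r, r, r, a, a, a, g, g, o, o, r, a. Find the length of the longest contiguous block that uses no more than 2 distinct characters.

7

add r: window [r] (1 distinct), len 1
add g: window [r, g] (2 distinct), len 2
add r: window [r, g, r] (2 distinct), len 3
add a: window [r, a] (2 distinct), len 2
add a: window [r, a, a] (2 distinct), len 3
add o: window [a, a, o] (2 distinct), len 3
add a: window [a, a, o, a] (2 distinct), len 4
add r: window [a, r] (2 distinct), len 2
add r: window [a, r, r] (2 distinct), len 3
add r: window [a, r, r, r] (2 distinct), len 4
add a: window [a, r, r, r, a] (2 distinct), len 5
add a: window [a, r, r, r, a, a] (2 distinct), len 6
add a: window [a, r, r, r, a, a, a] (2 distinct), len 7
add g: window [a, a, a, g] (2 distinct), len 4
add g: window [a, a, a, g, g] (2 distinct), len 5
add o: window [g, g, o] (2 distinct), len 3
add o: window [g, g, o, o] (2 distinct), len 4
add r: window [o, o, r] (2 distinct), len 3
add a: window [r, a] (2 distinct), len 2
Longest length with ≤2 distinct: 7.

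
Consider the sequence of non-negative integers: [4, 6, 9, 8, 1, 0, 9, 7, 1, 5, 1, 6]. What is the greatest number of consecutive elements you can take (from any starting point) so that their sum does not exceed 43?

[4] sum 4 len 1
[4, 6] sum 10 len 2
[4, 6, 9] sum 19 len 3
[4, 6, 9, 8] sum 27 len 4
[4, 6, 9, 8, 1] sum 28 len 5
[4, 6, 9, 8, 1, 0] sum 28 len 6
[4, 6, 9, 8, 1, 0, 9] sum 37 len 7
[6, 9, 8, 1, 0, 9, 7] sum 40 len 7
[6, 9, 8, 1, 0, 9, 7, 1] sum 41 len 8
[9, 8, 1, 0, 9, 7, 1, 5] sum 40 len 8
[9, 8, 1, 0, 9, 7, 1, 5, 1] sum 41 len 9
[8, 1, 0, 9, 7, 1, 5, 1, 6] sum 38 len 9
Longest length seen: 9.

9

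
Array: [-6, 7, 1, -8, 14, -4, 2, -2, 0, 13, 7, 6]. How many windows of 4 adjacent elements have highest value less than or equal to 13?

[-6, 7, 1, -8] → max 7  ≤ 13 ✓
[7, 1, -8, 14] → max 14
[1, -8, 14, -4] → max 14
[-8, 14, -4, 2] → max 14
[14, -4, 2, -2] → max 14
[-4, 2, -2, 0] → max 2  ≤ 13 ✓
[2, -2, 0, 13] → max 13  ≤ 13 ✓
[-2, 0, 13, 7] → max 13  ≤ 13 ✓
[0, 13, 7, 6] → max 13  ≤ 13 ✓
5 windows satisfy the condition.

5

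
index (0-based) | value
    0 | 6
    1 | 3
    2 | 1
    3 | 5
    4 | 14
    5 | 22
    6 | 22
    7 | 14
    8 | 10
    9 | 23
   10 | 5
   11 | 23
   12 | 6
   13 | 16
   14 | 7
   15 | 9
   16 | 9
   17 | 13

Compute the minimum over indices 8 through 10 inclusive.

5

Elements at indices 8..10: 10, 23, 5
min(10, 23, 5) = 5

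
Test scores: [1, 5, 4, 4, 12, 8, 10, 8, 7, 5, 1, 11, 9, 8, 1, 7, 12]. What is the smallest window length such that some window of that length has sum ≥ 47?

Extend right; whenever the sum reaches 47, record the length and shrink from the left:
add 1: running sum 1 < 47
add 5: running sum 6 < 47
add 4: running sum 10 < 47
add 4: running sum 14 < 47
add 12: running sum 26 < 47
add 8: running sum 34 < 47
add 10: running sum 44 < 47
add 8: shortest ending here [5, 4, 4, 12, 8, 10, 8] sum 51, len 7
add 7: shortest ending here [4, 12, 8, 10, 8, 7] sum 49, len 6
add 5: shortest ending here [12, 8, 10, 8, 7, 5] sum 50, len 6
add 1: shortest ending here [12, 8, 10, 8, 7, 5, 1] sum 51, len 7
add 11: shortest ending here [8, 10, 8, 7, 5, 1, 11] sum 50, len 7
add 9: shortest ending here [10, 8, 7, 5, 1, 11, 9] sum 51, len 7
add 8: shortest ending here [8, 7, 5, 1, 11, 9, 8] sum 49, len 7
add 1: shortest ending here [8, 7, 5, 1, 11, 9, 8, 1] sum 50, len 8
add 7: shortest ending here [7, 5, 1, 11, 9, 8, 1, 7] sum 49, len 8
add 12: shortest ending here [11, 9, 8, 1, 7, 12] sum 48, len 6
Shortest qualifying length: 6.

6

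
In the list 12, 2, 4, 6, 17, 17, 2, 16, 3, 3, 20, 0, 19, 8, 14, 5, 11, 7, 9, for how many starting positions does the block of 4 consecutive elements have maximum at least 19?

[12, 2, 4, 6] → max 12
[2, 4, 6, 17] → max 17
[4, 6, 17, 17] → max 17
[6, 17, 17, 2] → max 17
[17, 17, 2, 16] → max 17
[17, 2, 16, 3] → max 17
[2, 16, 3, 3] → max 16
[16, 3, 3, 20] → max 20  ≥ 19 ✓
[3, 3, 20, 0] → max 20  ≥ 19 ✓
[3, 20, 0, 19] → max 20  ≥ 19 ✓
[20, 0, 19, 8] → max 20  ≥ 19 ✓
[0, 19, 8, 14] → max 19  ≥ 19 ✓
[19, 8, 14, 5] → max 19  ≥ 19 ✓
[8, 14, 5, 11] → max 14
[14, 5, 11, 7] → max 14
[5, 11, 7, 9] → max 11
6 windows satisfy the condition.

6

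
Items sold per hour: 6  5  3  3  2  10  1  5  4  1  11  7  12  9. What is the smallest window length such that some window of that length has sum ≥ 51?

add 6: running sum 6 < 51
add 5: running sum 11 < 51
add 3: running sum 14 < 51
add 3: running sum 17 < 51
add 2: running sum 19 < 51
add 10: running sum 29 < 51
add 1: running sum 30 < 51
add 5: running sum 35 < 51
add 4: running sum 39 < 51
add 1: running sum 40 < 51
end 10: [6, 5, 3, 3, 2, 10, 1, 5, 4, 1, 11] sum 51, len 11
end 11: [5, 3, 3, 2, 10, 1, 5, 4, 1, 11, 7] sum 52, len 11
end 12: [10, 1, 5, 4, 1, 11, 7, 12] sum 51, len 8
end 13: [10, 1, 5, 4, 1, 11, 7, 12, 9] sum 60, len 9
Shortest qualifying length: 8.

8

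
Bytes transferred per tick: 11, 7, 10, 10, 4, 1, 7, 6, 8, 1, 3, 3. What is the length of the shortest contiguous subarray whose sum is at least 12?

2

add 11: running sum 11 < 12
end 1: [11, 7] sum 18, len 2
end 2: [7, 10] sum 17, len 2
end 3: [10, 10] sum 20, len 2
end 4: [10, 4] sum 14, len 2
end 5: [10, 4, 1] sum 15, len 3
end 6: [4, 1, 7] sum 12, len 3
end 7: [7, 6] sum 13, len 2
end 8: [6, 8] sum 14, len 2
end 9: [6, 8, 1] sum 15, len 3
end 10: [8, 1, 3] sum 12, len 3
end 11: [8, 1, 3, 3] sum 15, len 4
Shortest qualifying length: 2.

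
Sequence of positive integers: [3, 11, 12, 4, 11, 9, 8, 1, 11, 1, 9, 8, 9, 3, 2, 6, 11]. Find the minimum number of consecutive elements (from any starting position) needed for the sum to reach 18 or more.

2

Extend right; whenever the sum reaches 18, record the length and shrink from the left:
add 3: running sum 3 < 18
add 11: running sum 14 < 18
add 12: shortest ending here [11, 12] sum 23, len 2
add 4: shortest ending here [11, 12, 4] sum 27, len 3
add 11: shortest ending here [12, 4, 11] sum 27, len 3
add 9: shortest ending here [11, 9] sum 20, len 2
add 8: shortest ending here [11, 9, 8] sum 28, len 3
add 1: shortest ending here [9, 8, 1] sum 18, len 3
add 11: shortest ending here [8, 1, 11] sum 20, len 3
add 1: shortest ending here [8, 1, 11, 1] sum 21, len 4
add 9: shortest ending here [11, 1, 9] sum 21, len 3
add 8: shortest ending here [1, 9, 8] sum 18, len 3
add 9: shortest ending here [9, 8, 9] sum 26, len 3
add 3: shortest ending here [8, 9, 3] sum 20, len 3
add 2: shortest ending here [8, 9, 3, 2] sum 22, len 4
add 6: shortest ending here [9, 3, 2, 6] sum 20, len 4
add 11: shortest ending here [2, 6, 11] sum 19, len 3
Shortest qualifying length: 2.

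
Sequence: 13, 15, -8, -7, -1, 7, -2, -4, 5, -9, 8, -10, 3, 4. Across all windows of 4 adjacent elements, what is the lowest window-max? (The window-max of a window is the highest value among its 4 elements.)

5

Window maxs for each of the 11 positions:
(13, 15, -8, -7) → max 15
(15, -8, -7, -1) → max 15
(-8, -7, -1, 7) → max 7
(-7, -1, 7, -2) → max 7
(-1, 7, -2, -4) → max 7
(7, -2, -4, 5) → max 7
(-2, -4, 5, -9) → max 5
(-4, 5, -9, 8) → max 8
(5, -9, 8, -10) → max 8
(-9, 8, -10, 3) → max 8
(8, -10, 3, 4) → max 8
Lowest of these is 5.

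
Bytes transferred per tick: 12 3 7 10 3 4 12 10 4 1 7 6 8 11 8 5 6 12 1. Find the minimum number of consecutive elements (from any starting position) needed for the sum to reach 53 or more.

7

Extend right; whenever the sum reaches 53, record the length and shrink from the left:
add 12: running sum 12 < 53
add 3: running sum 15 < 53
add 7: running sum 22 < 53
add 10: running sum 32 < 53
add 3: running sum 35 < 53
add 4: running sum 39 < 53
add 12: running sum 51 < 53
add 10: shortest ending here [12, 3, 7, 10, 3, 4, 12, 10] sum 61, len 8
add 4: shortest ending here [3, 7, 10, 3, 4, 12, 10, 4] sum 53, len 8
add 1: shortest ending here [3, 7, 10, 3, 4, 12, 10, 4, 1] sum 54, len 9
add 7: shortest ending here [7, 10, 3, 4, 12, 10, 4, 1, 7] sum 58, len 9
add 6: shortest ending here [10, 3, 4, 12, 10, 4, 1, 7, 6] sum 57, len 9
add 8: shortest ending here [3, 4, 12, 10, 4, 1, 7, 6, 8] sum 55, len 9
add 11: shortest ending here [12, 10, 4, 1, 7, 6, 8, 11] sum 59, len 8
add 8: shortest ending here [10, 4, 1, 7, 6, 8, 11, 8] sum 55, len 8
add 5: shortest ending here [10, 4, 1, 7, 6, 8, 11, 8, 5] sum 60, len 9
add 6: shortest ending here [4, 1, 7, 6, 8, 11, 8, 5, 6] sum 56, len 9
add 12: shortest ending here [6, 8, 11, 8, 5, 6, 12] sum 56, len 7
add 1: shortest ending here [6, 8, 11, 8, 5, 6, 12, 1] sum 57, len 8
Shortest qualifying length: 7.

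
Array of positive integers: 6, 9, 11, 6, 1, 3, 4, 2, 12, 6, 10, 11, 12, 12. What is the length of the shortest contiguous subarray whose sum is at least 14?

Extend right; whenever the sum reaches 14, record the length and shrink from the left:
add 6: running sum 6 < 14
end 1: [6, 9] sum 15, len 2
end 2: [9, 11] sum 20, len 2
end 3: [11, 6] sum 17, len 2
end 4: [11, 6, 1] sum 18, len 3
end 5: [11, 6, 1, 3] sum 21, len 4
end 6: [6, 1, 3, 4] sum 14, len 4
end 7: [6, 1, 3, 4, 2] sum 16, len 5
end 8: [2, 12] sum 14, len 2
end 9: [12, 6] sum 18, len 2
end 10: [6, 10] sum 16, len 2
end 11: [10, 11] sum 21, len 2
end 12: [11, 12] sum 23, len 2
end 13: [12, 12] sum 24, len 2
Shortest qualifying length: 2.

2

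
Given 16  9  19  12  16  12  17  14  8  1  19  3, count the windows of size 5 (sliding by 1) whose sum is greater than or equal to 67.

5

[16, 9, 19, 12, 16] → sum 72  ≥ 67 ✓
[9, 19, 12, 16, 12] → sum 68  ≥ 67 ✓
[19, 12, 16, 12, 17] → sum 76  ≥ 67 ✓
[12, 16, 12, 17, 14] → sum 71  ≥ 67 ✓
[16, 12, 17, 14, 8] → sum 67  ≥ 67 ✓
[12, 17, 14, 8, 1] → sum 52
[17, 14, 8, 1, 19] → sum 59
[14, 8, 1, 19, 3] → sum 45
5 windows satisfy the condition.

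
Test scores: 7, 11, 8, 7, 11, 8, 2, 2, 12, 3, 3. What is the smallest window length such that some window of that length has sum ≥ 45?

5

Extend right; whenever the sum reaches 45, record the length and shrink from the left:
add 7: running sum 7 < 45
add 11: running sum 18 < 45
add 8: running sum 26 < 45
add 7: running sum 33 < 45
add 11: running sum 44 < 45
end 5: [11, 8, 7, 11, 8] sum 45, len 5
end 6: [11, 8, 7, 11, 8, 2] sum 47, len 6
end 7: [11, 8, 7, 11, 8, 2, 2] sum 49, len 7
end 8: [8, 7, 11, 8, 2, 2, 12] sum 50, len 7
end 9: [7, 11, 8, 2, 2, 12, 3] sum 45, len 7
end 10: [7, 11, 8, 2, 2, 12, 3, 3] sum 48, len 8
Shortest qualifying length: 5.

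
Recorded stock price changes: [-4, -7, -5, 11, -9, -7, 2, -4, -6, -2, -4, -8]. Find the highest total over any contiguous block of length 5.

-7

-4 -7 -5 11 -9 → sum -14
-7 -5 11 -9 -7 → sum -17
-5 11 -9 -7 2 → sum -8
11 -9 -7 2 -4 → sum -7
-9 -7 2 -4 -6 → sum -24
-7 2 -4 -6 -2 → sum -17
2 -4 -6 -2 -4 → sum -14
-4 -6 -2 -4 -8 → sum -24
Highest of these is -7.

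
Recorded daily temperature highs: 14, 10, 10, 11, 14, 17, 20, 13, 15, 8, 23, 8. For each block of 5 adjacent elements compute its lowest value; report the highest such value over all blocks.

13

14 10 10 11 14 → min 10
10 10 11 14 17 → min 10
10 11 14 17 20 → min 10
11 14 17 20 13 → min 11
14 17 20 13 15 → min 13
17 20 13 15 8 → min 8
20 13 15 8 23 → min 8
13 15 8 23 8 → min 8
Highest of these is 13.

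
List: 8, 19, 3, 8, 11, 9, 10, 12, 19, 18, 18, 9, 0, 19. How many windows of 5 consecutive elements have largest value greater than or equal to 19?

(8, 19, 3, 8, 11) → max 19  ≥ 19 ✓
(19, 3, 8, 11, 9) → max 19  ≥ 19 ✓
(3, 8, 11, 9, 10) → max 11
(8, 11, 9, 10, 12) → max 12
(11, 9, 10, 12, 19) → max 19  ≥ 19 ✓
(9, 10, 12, 19, 18) → max 19  ≥ 19 ✓
(10, 12, 19, 18, 18) → max 19  ≥ 19 ✓
(12, 19, 18, 18, 9) → max 19  ≥ 19 ✓
(19, 18, 18, 9, 0) → max 19  ≥ 19 ✓
(18, 18, 9, 0, 19) → max 19  ≥ 19 ✓
8 windows satisfy the condition.

8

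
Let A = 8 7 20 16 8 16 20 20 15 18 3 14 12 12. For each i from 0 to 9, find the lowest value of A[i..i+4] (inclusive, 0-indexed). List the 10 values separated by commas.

7, 7, 8, 8, 8, 15, 3, 3, 3, 3

[8, 7, 20, 16, 8] → min 7
[7, 20, 16, 8, 16] → min 7
[20, 16, 8, 16, 20] → min 8
[16, 8, 16, 20, 20] → min 8
[8, 16, 20, 20, 15] → min 8
[16, 20, 20, 15, 18] → min 15
[20, 20, 15, 18, 3] → min 3
[20, 15, 18, 3, 14] → min 3
[15, 18, 3, 14, 12] → min 3
[18, 3, 14, 12, 12] → min 3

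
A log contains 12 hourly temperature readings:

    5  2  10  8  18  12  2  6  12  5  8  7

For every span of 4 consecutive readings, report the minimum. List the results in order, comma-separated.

[5, 2, 10, 8] → min 2
[2, 10, 8, 18] → min 2
[10, 8, 18, 12] → min 8
[8, 18, 12, 2] → min 2
[18, 12, 2, 6] → min 2
[12, 2, 6, 12] → min 2
[2, 6, 12, 5] → min 2
[6, 12, 5, 8] → min 5
[12, 5, 8, 7] → min 5

2, 2, 8, 2, 2, 2, 2, 5, 5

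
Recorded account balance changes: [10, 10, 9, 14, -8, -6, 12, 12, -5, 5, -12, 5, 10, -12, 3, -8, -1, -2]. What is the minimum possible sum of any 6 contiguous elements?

-14

Window sums for each of the 13 positions:
(10, 10, 9, 14, -8, -6) → sum 29
(10, 9, 14, -8, -6, 12) → sum 31
(9, 14, -8, -6, 12, 12) → sum 33
(14, -8, -6, 12, 12, -5) → sum 19
(-8, -6, 12, 12, -5, 5) → sum 10
(-6, 12, 12, -5, 5, -12) → sum 6
(12, 12, -5, 5, -12, 5) → sum 17
(12, -5, 5, -12, 5, 10) → sum 15
(-5, 5, -12, 5, 10, -12) → sum -9
(5, -12, 5, 10, -12, 3) → sum -1
(-12, 5, 10, -12, 3, -8) → sum -14
(5, 10, -12, 3, -8, -1) → sum -3
(10, -12, 3, -8, -1, -2) → sum -10
Minimum of these is -14.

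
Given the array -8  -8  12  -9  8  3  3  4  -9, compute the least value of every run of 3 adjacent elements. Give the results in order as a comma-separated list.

-8, -9, -9, -9, 3, 3, -9

[-8, -8, 12] → min -8
[-8, 12, -9] → min -9
[12, -9, 8] → min -9
[-9, 8, 3] → min -9
[8, 3, 3] → min 3
[3, 3, 4] → min 3
[3, 4, -9] → min -9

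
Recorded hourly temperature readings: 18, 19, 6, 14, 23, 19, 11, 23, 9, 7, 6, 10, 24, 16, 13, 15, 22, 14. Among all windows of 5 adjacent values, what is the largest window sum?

90

Each size-5 window and its sum:
(18, 19, 6, 14, 23) → sum 80
(19, 6, 14, 23, 19) → sum 81
(6, 14, 23, 19, 11) → sum 73
(14, 23, 19, 11, 23) → sum 90
(23, 19, 11, 23, 9) → sum 85
(19, 11, 23, 9, 7) → sum 69
(11, 23, 9, 7, 6) → sum 56
(23, 9, 7, 6, 10) → sum 55
(9, 7, 6, 10, 24) → sum 56
(7, 6, 10, 24, 16) → sum 63
(6, 10, 24, 16, 13) → sum 69
(10, 24, 16, 13, 15) → sum 78
(24, 16, 13, 15, 22) → sum 90
(16, 13, 15, 22, 14) → sum 80
Largest of these is 90.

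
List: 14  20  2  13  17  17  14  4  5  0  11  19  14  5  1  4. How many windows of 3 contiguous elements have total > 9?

13

14 20 2 → sum 36  > 9 ✓
20 2 13 → sum 35  > 9 ✓
2 13 17 → sum 32  > 9 ✓
13 17 17 → sum 47  > 9 ✓
17 17 14 → sum 48  > 9 ✓
17 14 4 → sum 35  > 9 ✓
14 4 5 → sum 23  > 9 ✓
4 5 0 → sum 9
5 0 11 → sum 16  > 9 ✓
0 11 19 → sum 30  > 9 ✓
11 19 14 → sum 44  > 9 ✓
19 14 5 → sum 38  > 9 ✓
14 5 1 → sum 20  > 9 ✓
5 1 4 → sum 10  > 9 ✓
13 windows satisfy the condition.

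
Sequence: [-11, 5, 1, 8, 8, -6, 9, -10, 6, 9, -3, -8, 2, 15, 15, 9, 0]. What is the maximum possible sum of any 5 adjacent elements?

[-11, 5, 1, 8, 8] → sum 11
[5, 1, 8, 8, -6] → sum 16
[1, 8, 8, -6, 9] → sum 20
[8, 8, -6, 9, -10] → sum 9
[8, -6, 9, -10, 6] → sum 7
[-6, 9, -10, 6, 9] → sum 8
[9, -10, 6, 9, -3] → sum 11
[-10, 6, 9, -3, -8] → sum -6
[6, 9, -3, -8, 2] → sum 6
[9, -3, -8, 2, 15] → sum 15
[-3, -8, 2, 15, 15] → sum 21
[-8, 2, 15, 15, 9] → sum 33
[2, 15, 15, 9, 0] → sum 41
Maximum of these is 41.

41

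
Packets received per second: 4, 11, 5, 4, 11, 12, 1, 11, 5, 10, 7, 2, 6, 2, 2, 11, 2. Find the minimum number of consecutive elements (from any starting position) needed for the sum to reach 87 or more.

13

add 4: running sum 4 < 87
add 11: running sum 15 < 87
add 5: running sum 20 < 87
add 4: running sum 24 < 87
add 11: running sum 35 < 87
add 12: running sum 47 < 87
add 1: running sum 48 < 87
add 11: running sum 59 < 87
add 5: running sum 64 < 87
add 10: running sum 74 < 87
add 7: running sum 81 < 87
add 2: running sum 83 < 87
add 6: shortest ending here [4, 11, 5, 4, 11, 12, 1, 11, 5, 10, 7, 2, 6] sum 89, len 13
add 2: shortest ending here [11, 5, 4, 11, 12, 1, 11, 5, 10, 7, 2, 6, 2] sum 87, len 13
add 2: shortest ending here [11, 5, 4, 11, 12, 1, 11, 5, 10, 7, 2, 6, 2, 2] sum 89, len 14
add 11: shortest ending here [5, 4, 11, 12, 1, 11, 5, 10, 7, 2, 6, 2, 2, 11] sum 89, len 14
add 2: shortest ending here [5, 4, 11, 12, 1, 11, 5, 10, 7, 2, 6, 2, 2, 11, 2] sum 91, len 15
Shortest qualifying length: 13.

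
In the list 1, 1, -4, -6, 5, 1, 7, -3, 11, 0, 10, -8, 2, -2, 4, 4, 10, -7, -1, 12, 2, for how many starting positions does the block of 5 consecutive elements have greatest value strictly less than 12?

(1, 1, -4, -6, 5) → max 5  < 12 ✓
(1, -4, -6, 5, 1) → max 5  < 12 ✓
(-4, -6, 5, 1, 7) → max 7  < 12 ✓
(-6, 5, 1, 7, -3) → max 7  < 12 ✓
(5, 1, 7, -3, 11) → max 11  < 12 ✓
(1, 7, -3, 11, 0) → max 11  < 12 ✓
(7, -3, 11, 0, 10) → max 11  < 12 ✓
(-3, 11, 0, 10, -8) → max 11  < 12 ✓
(11, 0, 10, -8, 2) → max 11  < 12 ✓
(0, 10, -8, 2, -2) → max 10  < 12 ✓
(10, -8, 2, -2, 4) → max 10  < 12 ✓
(-8, 2, -2, 4, 4) → max 4  < 12 ✓
(2, -2, 4, 4, 10) → max 10  < 12 ✓
(-2, 4, 4, 10, -7) → max 10  < 12 ✓
(4, 4, 10, -7, -1) → max 10  < 12 ✓
(4, 10, -7, -1, 12) → max 12
(10, -7, -1, 12, 2) → max 12
15 windows satisfy the condition.

15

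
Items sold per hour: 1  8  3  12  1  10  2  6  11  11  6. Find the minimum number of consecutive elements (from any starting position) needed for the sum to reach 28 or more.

3

Extend right; whenever the sum reaches 28, record the length and shrink from the left:
add 1: running sum 1 < 28
add 8: running sum 9 < 28
add 3: running sum 12 < 28
add 12: running sum 24 < 28
add 1: running sum 25 < 28
add 10: shortest ending here [8, 3, 12, 1, 10] sum 34, len 5
add 2: shortest ending here [3, 12, 1, 10, 2] sum 28, len 5
add 6: shortest ending here [12, 1, 10, 2, 6] sum 31, len 5
add 11: shortest ending here [10, 2, 6, 11] sum 29, len 4
add 11: shortest ending here [6, 11, 11] sum 28, len 3
add 6: shortest ending here [11, 11, 6] sum 28, len 3
Shortest qualifying length: 3.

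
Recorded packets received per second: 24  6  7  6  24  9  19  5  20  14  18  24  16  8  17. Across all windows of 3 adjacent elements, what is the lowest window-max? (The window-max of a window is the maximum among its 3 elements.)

7

Each size-3 window and its max:
(24, 6, 7) → max 24
(6, 7, 6) → max 7
(7, 6, 24) → max 24
(6, 24, 9) → max 24
(24, 9, 19) → max 24
(9, 19, 5) → max 19
(19, 5, 20) → max 20
(5, 20, 14) → max 20
(20, 14, 18) → max 20
(14, 18, 24) → max 24
(18, 24, 16) → max 24
(24, 16, 8) → max 24
(16, 8, 17) → max 17
Lowest of these is 7.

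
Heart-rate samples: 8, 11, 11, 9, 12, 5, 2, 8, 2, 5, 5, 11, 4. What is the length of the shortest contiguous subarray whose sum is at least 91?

add 8: running sum 8 < 91
add 11: running sum 19 < 91
add 11: running sum 30 < 91
add 9: running sum 39 < 91
add 12: running sum 51 < 91
add 5: running sum 56 < 91
add 2: running sum 58 < 91
add 8: running sum 66 < 91
add 2: running sum 68 < 91
add 5: running sum 73 < 91
add 5: running sum 78 < 91
add 11: running sum 89 < 91
end 12: [8, 11, 11, 9, 12, 5, 2, 8, 2, 5, 5, 11, 4] sum 93, len 13
Shortest qualifying length: 13.

13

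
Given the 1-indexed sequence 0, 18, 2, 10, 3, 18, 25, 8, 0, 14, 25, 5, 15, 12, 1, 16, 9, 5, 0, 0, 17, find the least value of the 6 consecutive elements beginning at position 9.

0

Elements at indices 9..14: 0, 14, 25, 5, 15, 12
min(0, 14, 25, 5, 15, 12) = 0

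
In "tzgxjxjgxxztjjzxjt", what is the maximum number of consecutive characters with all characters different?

5

add t: [t] len 1
add z: [t, z] len 2
add g: [t, z, g] len 3
add x: [t, z, g, x] len 4
add j: [t, z, g, x, j] len 5
add x (repeat x, move left end past it): [j, x] len 2
add j (repeat j, move left end past it): [x, j] len 2
add g: [x, j, g] len 3
add x (repeat x, move left end past it): [j, g, x] len 3
add x (repeat x, move left end past it): [x] len 1
add z: [x, z] len 2
add t: [x, z, t] len 3
add j: [x, z, t, j] len 4
add j (repeat j, move left end past it): [j] len 1
add z: [j, z] len 2
add x: [j, z, x] len 3
add j (repeat j, move left end past it): [z, x, j] len 3
add t: [z, x, j, t] len 4
Longest all-distinct length: 5.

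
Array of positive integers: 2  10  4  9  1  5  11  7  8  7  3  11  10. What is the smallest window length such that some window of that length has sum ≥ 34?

Extend right; whenever the sum reaches 34, record the length and shrink from the left:
add 2: running sum 2 < 34
add 10: running sum 12 < 34
add 4: running sum 16 < 34
add 9: running sum 25 < 34
add 1: running sum 26 < 34
add 5: running sum 31 < 34
add 11: shortest ending here [10, 4, 9, 1, 5, 11] sum 40, len 6
add 7: shortest ending here [4, 9, 1, 5, 11, 7] sum 37, len 6
add 8: shortest ending here [9, 1, 5, 11, 7, 8] sum 41, len 6
add 7: shortest ending here [5, 11, 7, 8, 7] sum 38, len 5
add 3: shortest ending here [11, 7, 8, 7, 3] sum 36, len 5
add 11: shortest ending here [7, 8, 7, 3, 11] sum 36, len 5
add 10: shortest ending here [8, 7, 3, 11, 10] sum 39, len 5
Shortest qualifying length: 5.

5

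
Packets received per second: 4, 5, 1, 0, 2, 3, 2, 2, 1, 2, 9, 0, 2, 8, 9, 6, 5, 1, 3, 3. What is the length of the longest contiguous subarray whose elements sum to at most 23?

add 4: [4] sum 4, len 1
add 5: [4, 5] sum 9, len 2
add 1: [4, 5, 1] sum 10, len 3
add 0: [4, 5, 1, 0] sum 10, len 4
add 2: [4, 5, 1, 0, 2] sum 12, len 5
add 3: [4, 5, 1, 0, 2, 3] sum 15, len 6
add 2: [4, 5, 1, 0, 2, 3, 2] sum 17, len 7
add 2: [4, 5, 1, 0, 2, 3, 2, 2] sum 19, len 8
add 1: [4, 5, 1, 0, 2, 3, 2, 2, 1] sum 20, len 9
add 2: [4, 5, 1, 0, 2, 3, 2, 2, 1, 2] sum 22, len 10
add 9: [1, 0, 2, 3, 2, 2, 1, 2, 9] sum 22, len 9
add 0: [1, 0, 2, 3, 2, 2, 1, 2, 9, 0] sum 22, len 10
add 2: [0, 2, 3, 2, 2, 1, 2, 9, 0, 2] sum 23, len 10
add 8: [1, 2, 9, 0, 2, 8] sum 22, len 6
add 9: [0, 2, 8, 9] sum 19, len 4
add 6: [8, 9, 6] sum 23, len 3
add 5: [9, 6, 5] sum 20, len 3
add 1: [9, 6, 5, 1] sum 21, len 4
add 3: [6, 5, 1, 3] sum 15, len 4
add 3: [6, 5, 1, 3, 3] sum 18, len 5
Longest length seen: 10.

10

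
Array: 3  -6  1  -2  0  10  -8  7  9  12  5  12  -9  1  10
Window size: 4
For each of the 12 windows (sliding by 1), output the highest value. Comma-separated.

(3, -6, 1, -2) → max 3
(-6, 1, -2, 0) → max 1
(1, -2, 0, 10) → max 10
(-2, 0, 10, -8) → max 10
(0, 10, -8, 7) → max 10
(10, -8, 7, 9) → max 10
(-8, 7, 9, 12) → max 12
(7, 9, 12, 5) → max 12
(9, 12, 5, 12) → max 12
(12, 5, 12, -9) → max 12
(5, 12, -9, 1) → max 12
(12, -9, 1, 10) → max 12

3, 1, 10, 10, 10, 10, 12, 12, 12, 12, 12, 12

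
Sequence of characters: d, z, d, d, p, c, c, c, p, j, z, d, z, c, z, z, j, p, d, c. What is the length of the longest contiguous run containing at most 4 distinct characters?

Extend right; when distinct count exceeds 4, shrink from the left:
[d] 1 distinct, len 1
[d, z] 2 distinct, len 2
[d, z, d] 2 distinct, len 3
[d, z, d, d] 2 distinct, len 4
[d, z, d, d, p] 3 distinct, len 5
[d, z, d, d, p, c] 4 distinct, len 6
[d, z, d, d, p, c, c] 4 distinct, len 7
[d, z, d, d, p, c, c, c] 4 distinct, len 8
[d, z, d, d, p, c, c, c, p] 4 distinct, len 9
[d, d, p, c, c, c, p, j] 4 distinct, len 8
[p, c, c, c, p, j, z] 4 distinct, len 7
[p, j, z, d] 4 distinct, len 4
[p, j, z, d, z] 4 distinct, len 5
[j, z, d, z, c] 4 distinct, len 5
[j, z, d, z, c, z] 4 distinct, len 6
[j, z, d, z, c, z, z] 4 distinct, len 7
[j, z, d, z, c, z, z, j] 4 distinct, len 8
[z, c, z, z, j, p] 4 distinct, len 6
[z, z, j, p, d] 4 distinct, len 5
[j, p, d, c] 4 distinct, len 4
Longest length with ≤4 distinct: 9.

9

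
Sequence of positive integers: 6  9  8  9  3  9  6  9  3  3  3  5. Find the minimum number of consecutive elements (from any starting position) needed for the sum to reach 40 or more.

Extend right; whenever the sum reaches 40, record the length and shrink from the left:
add 6: running sum 6 < 40
add 9: running sum 15 < 40
add 8: running sum 23 < 40
add 9: running sum 32 < 40
add 3: running sum 35 < 40
add 9: shortest ending here [6, 9, 8, 9, 3, 9] sum 44, len 6
add 6: shortest ending here [9, 8, 9, 3, 9, 6] sum 44, len 6
add 9: shortest ending here [8, 9, 3, 9, 6, 9] sum 44, len 6
add 3: shortest ending here [8, 9, 3, 9, 6, 9, 3] sum 47, len 7
add 3: shortest ending here [9, 3, 9, 6, 9, 3, 3] sum 42, len 7
add 3: shortest ending here [9, 3, 9, 6, 9, 3, 3, 3] sum 45, len 8
add 5: shortest ending here [3, 9, 6, 9, 3, 3, 3, 5] sum 41, len 8
Shortest qualifying length: 6.

6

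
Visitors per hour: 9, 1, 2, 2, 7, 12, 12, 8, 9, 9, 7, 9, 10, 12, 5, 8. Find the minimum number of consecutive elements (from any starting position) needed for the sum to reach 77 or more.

add 9: running sum 9 < 77
add 1: running sum 10 < 77
add 2: running sum 12 < 77
add 2: running sum 14 < 77
add 7: running sum 21 < 77
add 12: running sum 33 < 77
add 12: running sum 45 < 77
add 8: running sum 53 < 77
add 9: running sum 62 < 77
add 9: running sum 71 < 77
add 7: shortest ending here [9, 1, 2, 2, 7, 12, 12, 8, 9, 9, 7] sum 78, len 11
add 9: shortest ending here [2, 2, 7, 12, 12, 8, 9, 9, 7, 9] sum 77, len 10
add 10: shortest ending here [7, 12, 12, 8, 9, 9, 7, 9, 10] sum 83, len 9
add 12: shortest ending here [12, 12, 8, 9, 9, 7, 9, 10, 12] sum 88, len 9
add 5: shortest ending here [12, 8, 9, 9, 7, 9, 10, 12, 5] sum 81, len 9
add 8: shortest ending here [8, 9, 9, 7, 9, 10, 12, 5, 8] sum 77, len 9
Shortest qualifying length: 9.

9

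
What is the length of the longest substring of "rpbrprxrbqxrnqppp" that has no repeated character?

[r] len 1
[r, p] len 2
[r, p, b] len 3
[p, b, r] len 3
[b, r, p] len 3
[p, r] len 2
[p, r, x] len 3
[x, r] len 2
[x, r, b] len 3
[x, r, b, q] len 4
[r, b, q, x] len 4
[b, q, x, r] len 4
[b, q, x, r, n] len 5
[x, r, n, q] len 4
[x, r, n, q, p] len 5
[p] len 1
[p] len 1
Longest all-distinct length: 5.

5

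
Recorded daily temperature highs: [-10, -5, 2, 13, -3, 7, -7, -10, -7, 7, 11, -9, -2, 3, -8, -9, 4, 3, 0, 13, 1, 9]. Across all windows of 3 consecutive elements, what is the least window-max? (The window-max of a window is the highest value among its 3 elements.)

-7

[-10, -5, 2] → max 2
[-5, 2, 13] → max 13
[2, 13, -3] → max 13
[13, -3, 7] → max 13
[-3, 7, -7] → max 7
[7, -7, -10] → max 7
[-7, -10, -7] → max -7
[-10, -7, 7] → max 7
[-7, 7, 11] → max 11
[7, 11, -9] → max 11
[11, -9, -2] → max 11
[-9, -2, 3] → max 3
[-2, 3, -8] → max 3
[3, -8, -9] → max 3
[-8, -9, 4] → max 4
[-9, 4, 3] → max 4
[4, 3, 0] → max 4
[3, 0, 13] → max 13
[0, 13, 1] → max 13
[13, 1, 9] → max 13
Least of these is -7.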